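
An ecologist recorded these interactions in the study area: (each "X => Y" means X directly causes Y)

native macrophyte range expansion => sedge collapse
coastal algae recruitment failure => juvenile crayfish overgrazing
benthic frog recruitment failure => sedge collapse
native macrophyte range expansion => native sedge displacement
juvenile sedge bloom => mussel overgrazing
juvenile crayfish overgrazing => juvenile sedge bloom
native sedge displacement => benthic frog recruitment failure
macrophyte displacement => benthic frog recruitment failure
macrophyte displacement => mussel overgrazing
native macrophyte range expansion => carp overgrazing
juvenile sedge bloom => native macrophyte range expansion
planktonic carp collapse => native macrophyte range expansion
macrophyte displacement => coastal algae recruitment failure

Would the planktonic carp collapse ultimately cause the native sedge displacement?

Yes

There is a causal chain: the planktonic carp collapse → the native macrophyte range expansion → the native sedge displacement.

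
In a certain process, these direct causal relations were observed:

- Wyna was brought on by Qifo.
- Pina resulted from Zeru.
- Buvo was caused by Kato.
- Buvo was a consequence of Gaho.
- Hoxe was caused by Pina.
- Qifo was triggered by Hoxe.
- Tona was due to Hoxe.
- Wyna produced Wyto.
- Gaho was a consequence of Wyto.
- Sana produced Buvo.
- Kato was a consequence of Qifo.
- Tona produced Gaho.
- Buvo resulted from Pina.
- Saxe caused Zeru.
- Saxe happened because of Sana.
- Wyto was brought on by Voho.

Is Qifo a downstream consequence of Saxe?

Yes

There is a causal chain: Saxe → Zeru → Pina → Hoxe → Qifo.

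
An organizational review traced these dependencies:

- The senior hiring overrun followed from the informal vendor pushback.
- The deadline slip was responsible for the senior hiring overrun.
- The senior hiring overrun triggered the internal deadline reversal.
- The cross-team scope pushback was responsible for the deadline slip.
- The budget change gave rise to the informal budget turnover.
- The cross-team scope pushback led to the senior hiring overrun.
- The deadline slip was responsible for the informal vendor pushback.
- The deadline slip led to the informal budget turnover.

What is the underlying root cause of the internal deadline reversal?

Tracing upstream from the internal deadline reversal: the internal deadline reversal ← the senior hiring overrun ← the cross-team scope pushback.
The cross-team scope pushback has no stated cause, so it is the root.

the cross-team scope pushback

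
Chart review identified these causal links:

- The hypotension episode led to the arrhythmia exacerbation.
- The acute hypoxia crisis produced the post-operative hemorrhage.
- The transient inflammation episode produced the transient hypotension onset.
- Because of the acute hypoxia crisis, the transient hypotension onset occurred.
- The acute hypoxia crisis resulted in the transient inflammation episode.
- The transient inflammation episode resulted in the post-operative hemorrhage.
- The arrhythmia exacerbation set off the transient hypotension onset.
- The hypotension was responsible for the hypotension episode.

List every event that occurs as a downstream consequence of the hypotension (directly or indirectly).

Direct effects: the hypotension episode.
2 steps out: the arrhythmia exacerbation.
3 steps out: the transient hypotension onset.
Not reachable from it: the acute hypoxia crisis, the transient inflammation episode, the post-operative hemorrhage.

the arrhythmia exacerbation, the hypotension episode, the transient hypotension onset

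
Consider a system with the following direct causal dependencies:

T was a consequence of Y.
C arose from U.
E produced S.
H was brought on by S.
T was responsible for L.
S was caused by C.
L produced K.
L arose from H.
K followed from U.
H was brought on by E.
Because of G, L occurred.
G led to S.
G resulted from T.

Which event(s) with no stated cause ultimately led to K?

E, U, Y

Tracing upstream from K: K ← U.
A separate upstream branch: K ← L ← T ← Y.
A separate upstream branch: K ← L ← H ← E.
Each of those chain origins has no stated cause.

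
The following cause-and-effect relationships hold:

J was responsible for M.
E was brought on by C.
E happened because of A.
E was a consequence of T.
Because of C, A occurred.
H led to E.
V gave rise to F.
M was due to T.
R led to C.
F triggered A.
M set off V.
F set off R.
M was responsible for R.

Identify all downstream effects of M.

Direct effects: V, R.
2 steps out: F, C.
3 steps out: A, E.
Not reachable from it: T, J, H.

A, C, E, F, R, V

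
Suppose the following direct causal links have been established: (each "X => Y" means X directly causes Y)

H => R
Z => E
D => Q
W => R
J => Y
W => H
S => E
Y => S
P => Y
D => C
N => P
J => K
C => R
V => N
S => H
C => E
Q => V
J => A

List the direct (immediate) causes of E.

Upstream contributors include J, D, Q, V, N, P, Y, but only C, S, Z feed directly into E.

C, S, Z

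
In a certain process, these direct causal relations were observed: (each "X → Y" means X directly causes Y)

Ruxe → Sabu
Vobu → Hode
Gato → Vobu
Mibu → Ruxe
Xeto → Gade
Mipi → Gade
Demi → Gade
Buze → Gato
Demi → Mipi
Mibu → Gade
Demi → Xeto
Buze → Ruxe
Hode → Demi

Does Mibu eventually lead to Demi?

Mibu leads to Ruxe, Sabu, Gade; Demi is not among them.

No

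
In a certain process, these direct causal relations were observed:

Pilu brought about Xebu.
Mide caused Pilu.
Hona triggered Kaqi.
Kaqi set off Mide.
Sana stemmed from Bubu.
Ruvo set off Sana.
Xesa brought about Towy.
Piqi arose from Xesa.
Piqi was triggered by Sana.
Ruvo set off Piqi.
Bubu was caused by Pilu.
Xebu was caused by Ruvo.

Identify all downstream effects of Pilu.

Bubu, Piqi, Sana, Xebu

Direct effects: Bubu, Xebu.
2 steps out: Sana.
3 steps out: Piqi.
Not reachable from it: Hona, Xesa, Kaqi, Mide, Towy, Ruvo.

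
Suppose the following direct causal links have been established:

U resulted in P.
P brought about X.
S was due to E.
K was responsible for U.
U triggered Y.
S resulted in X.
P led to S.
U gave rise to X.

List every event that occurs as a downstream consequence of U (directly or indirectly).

Direct effects: P, X, Y.
2 steps out: S.
Not reachable from it: K, E.

P, S, X, Y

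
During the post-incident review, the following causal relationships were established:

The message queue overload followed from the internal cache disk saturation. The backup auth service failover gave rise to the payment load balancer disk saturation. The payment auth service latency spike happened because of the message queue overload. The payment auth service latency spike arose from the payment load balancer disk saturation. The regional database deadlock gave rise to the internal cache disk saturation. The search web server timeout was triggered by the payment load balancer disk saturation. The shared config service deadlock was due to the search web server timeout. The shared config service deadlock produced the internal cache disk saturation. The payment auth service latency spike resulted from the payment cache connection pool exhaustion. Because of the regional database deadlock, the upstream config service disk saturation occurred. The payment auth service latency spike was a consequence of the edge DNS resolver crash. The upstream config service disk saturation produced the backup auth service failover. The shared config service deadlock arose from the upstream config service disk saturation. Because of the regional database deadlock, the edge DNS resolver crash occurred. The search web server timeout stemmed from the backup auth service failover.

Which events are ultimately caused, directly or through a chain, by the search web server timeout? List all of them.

the internal cache disk saturation, the message queue overload, the payment auth service latency spike, the shared config service deadlock

Direct effects: the shared config service deadlock.
2 steps out: the internal cache disk saturation.
3 steps out: the message queue overload.
4 steps out: the payment auth service latency spike.
Not reachable from it: the regional database deadlock, the upstream config service disk saturation, the backup auth service failover, the payment load balancer disk saturation, the edge DNS resolver crash, the payment cache connection pool exhaustion.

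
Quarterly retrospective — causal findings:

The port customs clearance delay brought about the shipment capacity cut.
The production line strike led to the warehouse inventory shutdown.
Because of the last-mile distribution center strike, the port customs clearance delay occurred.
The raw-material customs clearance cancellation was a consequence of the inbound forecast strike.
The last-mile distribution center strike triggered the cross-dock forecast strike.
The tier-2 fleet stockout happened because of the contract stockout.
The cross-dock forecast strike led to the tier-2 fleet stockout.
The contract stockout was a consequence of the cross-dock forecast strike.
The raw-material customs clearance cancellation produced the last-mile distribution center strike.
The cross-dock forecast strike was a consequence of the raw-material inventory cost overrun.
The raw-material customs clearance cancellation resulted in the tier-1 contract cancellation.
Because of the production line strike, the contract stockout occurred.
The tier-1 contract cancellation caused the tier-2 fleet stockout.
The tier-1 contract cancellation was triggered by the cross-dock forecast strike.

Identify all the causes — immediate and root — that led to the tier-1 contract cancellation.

the cross-dock forecast strike, the inbound forecast strike, the last-mile distribution center strike, the raw-material customs clearance cancellation, the raw-material inventory cost overrun

Immediate causes of the tier-1 contract cancellation: the raw-material customs clearance cancellation, the cross-dock forecast strike.
Further upstream: the raw-material inventory cost overrun, the inbound forecast strike, the last-mile distribution center strike.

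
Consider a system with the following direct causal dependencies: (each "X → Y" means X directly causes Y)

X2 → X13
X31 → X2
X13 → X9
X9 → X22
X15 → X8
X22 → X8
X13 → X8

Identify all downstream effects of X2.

X13, X22, X8, X9

Direct effects: X13.
2 steps out: X9, X8.
3 steps out: X22.
Not reachable from it: X31, X15.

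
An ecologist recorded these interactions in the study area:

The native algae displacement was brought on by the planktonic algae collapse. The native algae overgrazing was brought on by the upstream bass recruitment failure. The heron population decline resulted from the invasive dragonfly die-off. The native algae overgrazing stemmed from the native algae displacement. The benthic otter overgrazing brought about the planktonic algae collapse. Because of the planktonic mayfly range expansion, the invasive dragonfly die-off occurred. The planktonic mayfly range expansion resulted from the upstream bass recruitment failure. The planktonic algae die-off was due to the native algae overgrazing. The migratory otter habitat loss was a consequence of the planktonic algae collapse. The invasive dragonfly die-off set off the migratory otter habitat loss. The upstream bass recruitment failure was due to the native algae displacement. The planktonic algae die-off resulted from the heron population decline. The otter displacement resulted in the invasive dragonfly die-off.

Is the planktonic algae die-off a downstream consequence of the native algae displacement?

There is a causal chain: the native algae displacement → the native algae overgrazing → the planktonic algae die-off.

Yes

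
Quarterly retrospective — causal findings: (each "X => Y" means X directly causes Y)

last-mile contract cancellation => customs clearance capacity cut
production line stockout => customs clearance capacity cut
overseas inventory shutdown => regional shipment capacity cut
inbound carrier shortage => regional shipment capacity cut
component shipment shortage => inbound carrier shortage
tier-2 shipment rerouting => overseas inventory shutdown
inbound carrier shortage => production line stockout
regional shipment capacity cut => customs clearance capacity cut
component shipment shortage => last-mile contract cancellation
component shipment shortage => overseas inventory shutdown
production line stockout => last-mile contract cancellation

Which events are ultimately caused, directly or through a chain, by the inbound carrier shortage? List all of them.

the customs clearance capacity cut, the last-mile contract cancellation, the production line stockout, the regional shipment capacity cut

Direct effects: the production line stockout, the regional shipment capacity cut.
2 steps out: the last-mile contract cancellation, the customs clearance capacity cut.
Not reachable from it: the component shipment shortage, the overseas inventory shutdown, the tier-2 shipment rerouting.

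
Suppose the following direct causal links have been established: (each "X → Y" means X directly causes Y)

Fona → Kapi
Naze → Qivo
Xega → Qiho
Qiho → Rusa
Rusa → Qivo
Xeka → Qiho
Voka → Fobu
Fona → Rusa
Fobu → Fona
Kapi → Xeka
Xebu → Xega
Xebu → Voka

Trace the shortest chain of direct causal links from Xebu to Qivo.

Xebu → Xega → Qiho → Rusa → Qivo

Xebu → Xega
Xega → Qiho
Qiho → Rusa
Rusa → Qivo
Length: 4 steps.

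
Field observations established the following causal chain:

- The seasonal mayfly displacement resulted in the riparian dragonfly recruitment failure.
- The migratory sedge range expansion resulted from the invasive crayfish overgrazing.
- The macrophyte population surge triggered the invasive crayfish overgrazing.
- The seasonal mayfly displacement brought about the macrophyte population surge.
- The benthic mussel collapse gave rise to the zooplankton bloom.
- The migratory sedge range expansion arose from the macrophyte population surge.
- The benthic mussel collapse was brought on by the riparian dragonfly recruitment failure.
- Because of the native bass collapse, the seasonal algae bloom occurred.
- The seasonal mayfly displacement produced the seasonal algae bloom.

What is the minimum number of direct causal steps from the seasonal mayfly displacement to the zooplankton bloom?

Shortest chain: the seasonal mayfly displacement → the riparian dragonfly recruitment failure → the benthic mussel collapse → the zooplankton bloom.

3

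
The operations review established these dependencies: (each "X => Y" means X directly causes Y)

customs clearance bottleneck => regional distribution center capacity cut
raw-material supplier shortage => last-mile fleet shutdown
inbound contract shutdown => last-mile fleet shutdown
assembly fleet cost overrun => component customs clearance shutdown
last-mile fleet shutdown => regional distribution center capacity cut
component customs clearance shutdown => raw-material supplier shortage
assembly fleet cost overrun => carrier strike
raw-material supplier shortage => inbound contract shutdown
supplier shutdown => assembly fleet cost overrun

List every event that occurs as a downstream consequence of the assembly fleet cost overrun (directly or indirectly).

Direct effects: the carrier strike, the component customs clearance shutdown.
2 steps out: the raw-material supplier shortage.
3 steps out: the inbound contract shutdown, the last-mile fleet shutdown.
4 steps out: the regional distribution center capacity cut.
Not reachable from it: the supplier shutdown, the customs clearance bottleneck.

the carrier strike, the component customs clearance shutdown, the inbound contract shutdown, the last-mile fleet shutdown, the raw-material supplier shortage, the regional distribution center capacity cut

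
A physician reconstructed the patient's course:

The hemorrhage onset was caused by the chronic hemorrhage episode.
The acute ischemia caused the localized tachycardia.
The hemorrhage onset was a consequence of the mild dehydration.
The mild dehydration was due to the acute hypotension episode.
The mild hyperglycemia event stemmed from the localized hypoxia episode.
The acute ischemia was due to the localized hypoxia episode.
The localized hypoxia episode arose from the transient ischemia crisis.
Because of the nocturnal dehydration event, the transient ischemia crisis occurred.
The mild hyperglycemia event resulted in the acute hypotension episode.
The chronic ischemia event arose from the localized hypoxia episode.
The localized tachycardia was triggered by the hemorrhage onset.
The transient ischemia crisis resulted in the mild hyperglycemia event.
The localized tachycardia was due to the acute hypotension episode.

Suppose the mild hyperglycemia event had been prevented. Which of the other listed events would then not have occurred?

the acute hypotension episode, the mild dehydration

Downstream of the mild hyperglycemia event: the acute hypotension episode, the mild dehydration, the hemorrhage onset, the localized tachycardia.
Of those, still caused via another path: the hemorrhage onset, the localized tachycardia.
The remainder have no surviving cause.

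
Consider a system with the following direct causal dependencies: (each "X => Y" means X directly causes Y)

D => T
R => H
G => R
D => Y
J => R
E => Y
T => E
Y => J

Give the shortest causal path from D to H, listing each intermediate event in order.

D → Y → J → R → H

D → Y
Y → J
J → R
R → H
Length: 4 steps.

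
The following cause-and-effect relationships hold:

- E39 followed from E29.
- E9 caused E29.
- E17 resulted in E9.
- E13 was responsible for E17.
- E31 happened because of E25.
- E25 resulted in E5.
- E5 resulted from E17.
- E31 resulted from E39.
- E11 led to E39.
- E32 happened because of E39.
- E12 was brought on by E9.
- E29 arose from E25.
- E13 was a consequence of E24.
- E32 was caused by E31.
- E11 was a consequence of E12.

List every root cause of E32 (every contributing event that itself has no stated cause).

Tracing upstream from E32: E32 ← E39 ← E29 ← E9 ← E17 ← E13 ← E24.
A separate upstream branch: E32 ← E31 ← E25.
Each of those chain origins has no stated cause.

E24, E25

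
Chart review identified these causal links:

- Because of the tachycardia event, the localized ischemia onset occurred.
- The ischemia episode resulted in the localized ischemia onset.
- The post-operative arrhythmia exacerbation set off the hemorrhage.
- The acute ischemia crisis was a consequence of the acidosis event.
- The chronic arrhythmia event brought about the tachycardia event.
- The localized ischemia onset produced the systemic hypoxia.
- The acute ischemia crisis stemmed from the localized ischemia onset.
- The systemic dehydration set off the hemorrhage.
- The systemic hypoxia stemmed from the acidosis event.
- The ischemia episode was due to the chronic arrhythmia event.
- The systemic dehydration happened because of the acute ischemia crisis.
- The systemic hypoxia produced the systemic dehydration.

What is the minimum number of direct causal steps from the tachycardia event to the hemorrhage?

Shortest chain: the tachycardia event → the localized ischemia onset → the systemic hypoxia → the systemic dehydration → the hemorrhage.

4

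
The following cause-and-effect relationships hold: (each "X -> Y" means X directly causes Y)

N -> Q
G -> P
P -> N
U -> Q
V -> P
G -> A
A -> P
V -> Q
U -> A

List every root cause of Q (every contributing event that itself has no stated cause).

Tracing upstream from Q: Q ← N ← P ← G.
A separate upstream branch: Q ← U.
A separate upstream branch: Q ← V.
Each of those chain origins has no stated cause.

G, U, V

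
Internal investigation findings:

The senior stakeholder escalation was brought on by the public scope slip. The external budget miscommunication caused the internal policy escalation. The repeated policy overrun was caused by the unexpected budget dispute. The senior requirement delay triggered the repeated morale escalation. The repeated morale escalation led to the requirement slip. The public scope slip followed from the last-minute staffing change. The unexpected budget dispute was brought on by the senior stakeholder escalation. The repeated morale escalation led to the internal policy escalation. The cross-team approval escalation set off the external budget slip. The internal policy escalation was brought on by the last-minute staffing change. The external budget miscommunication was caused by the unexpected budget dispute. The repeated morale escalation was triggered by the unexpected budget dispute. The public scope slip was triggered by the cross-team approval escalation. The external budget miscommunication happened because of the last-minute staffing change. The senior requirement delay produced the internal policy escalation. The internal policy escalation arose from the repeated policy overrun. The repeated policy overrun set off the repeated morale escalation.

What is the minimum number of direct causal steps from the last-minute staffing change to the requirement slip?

Shortest chain: the last-minute staffing change → the public scope slip → the senior stakeholder escalation → the unexpected budget dispute → the repeated morale escalation → the requirement slip.

5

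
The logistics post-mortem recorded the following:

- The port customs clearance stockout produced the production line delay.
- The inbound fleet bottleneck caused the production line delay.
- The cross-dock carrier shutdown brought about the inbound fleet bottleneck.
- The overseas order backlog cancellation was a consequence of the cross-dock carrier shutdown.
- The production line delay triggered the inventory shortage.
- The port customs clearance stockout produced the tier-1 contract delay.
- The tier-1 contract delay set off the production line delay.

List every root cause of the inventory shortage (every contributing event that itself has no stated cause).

Tracing upstream from the inventory shortage: the inventory shortage ← the production line delay ← the inbound fleet bottleneck ← the cross-dock carrier shutdown.
A separate upstream branch: the inventory shortage ← the production line delay ← the port customs clearance stockout.
Each of those chain origins has no stated cause.

the cross-dock carrier shutdown, the port customs clearance stockout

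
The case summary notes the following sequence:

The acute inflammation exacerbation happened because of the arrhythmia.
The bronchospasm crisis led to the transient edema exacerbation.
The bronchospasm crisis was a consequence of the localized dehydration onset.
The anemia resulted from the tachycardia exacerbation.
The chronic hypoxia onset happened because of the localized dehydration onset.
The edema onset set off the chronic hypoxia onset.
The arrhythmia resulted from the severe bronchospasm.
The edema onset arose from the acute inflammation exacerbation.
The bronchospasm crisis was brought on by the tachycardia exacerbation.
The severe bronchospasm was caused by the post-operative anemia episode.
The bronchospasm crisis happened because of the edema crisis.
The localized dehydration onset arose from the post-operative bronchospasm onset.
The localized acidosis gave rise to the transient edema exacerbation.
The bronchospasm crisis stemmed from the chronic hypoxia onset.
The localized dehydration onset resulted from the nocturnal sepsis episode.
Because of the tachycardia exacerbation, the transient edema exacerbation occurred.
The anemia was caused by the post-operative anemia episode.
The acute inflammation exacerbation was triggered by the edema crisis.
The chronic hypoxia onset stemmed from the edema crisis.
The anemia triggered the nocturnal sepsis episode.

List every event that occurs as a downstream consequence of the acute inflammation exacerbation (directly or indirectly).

the bronchospasm crisis, the chronic hypoxia onset, the edema onset, the transient edema exacerbation

Direct effects: the edema onset.
2 steps out: the chronic hypoxia onset.
3 steps out: the bronchospasm crisis.
4 steps out: the transient edema exacerbation.
Not reachable from it: the post-operative bronchospasm onset, the tachycardia exacerbation, the edema crisis, the post-operative anemia episode, the severe bronchospasm, the arrhythmia, the anemia, the nocturnal sepsis episode, the localized dehydration onset, the localized acidosis.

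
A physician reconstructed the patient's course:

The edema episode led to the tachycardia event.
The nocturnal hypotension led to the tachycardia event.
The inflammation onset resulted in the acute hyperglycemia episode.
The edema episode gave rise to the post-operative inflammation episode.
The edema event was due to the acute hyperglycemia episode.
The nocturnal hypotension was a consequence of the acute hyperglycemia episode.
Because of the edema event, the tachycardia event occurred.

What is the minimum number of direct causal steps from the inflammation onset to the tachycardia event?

3

Shortest chain: the inflammation onset → the acute hyperglycemia episode → the edema event → the tachycardia event.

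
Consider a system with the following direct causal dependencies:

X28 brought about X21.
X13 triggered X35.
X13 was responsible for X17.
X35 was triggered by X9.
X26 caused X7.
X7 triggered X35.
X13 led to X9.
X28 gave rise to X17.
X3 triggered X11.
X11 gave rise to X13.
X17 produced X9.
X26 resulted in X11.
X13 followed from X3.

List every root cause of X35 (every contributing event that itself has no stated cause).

Tracing upstream from X35: X35 ← X7 ← X26.
A separate upstream branch: X35 ← X13 ← X3.
A separate upstream branch: X35 ← X9 ← X17 ← X28.
Each of those chain origins has no stated cause.

X26, X28, X3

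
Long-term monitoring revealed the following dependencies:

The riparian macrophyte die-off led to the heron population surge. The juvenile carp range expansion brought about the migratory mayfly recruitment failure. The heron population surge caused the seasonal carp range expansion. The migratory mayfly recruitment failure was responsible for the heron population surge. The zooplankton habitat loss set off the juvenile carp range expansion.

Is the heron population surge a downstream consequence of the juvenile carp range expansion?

Yes

There is a causal chain: the juvenile carp range expansion → the migratory mayfly recruitment failure → the heron population surge.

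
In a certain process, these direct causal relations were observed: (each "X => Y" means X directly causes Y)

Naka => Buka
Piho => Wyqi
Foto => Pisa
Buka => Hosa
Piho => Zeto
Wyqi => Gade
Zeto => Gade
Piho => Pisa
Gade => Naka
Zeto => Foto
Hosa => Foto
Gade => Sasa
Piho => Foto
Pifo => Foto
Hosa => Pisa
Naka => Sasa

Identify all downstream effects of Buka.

Direct effects: Hosa.
2 steps out: Foto, Pisa.
Not reachable from it: Piho, Zeto, Wyqi, Gade, Naka, Sasa, Pifo.

Foto, Hosa, Pisa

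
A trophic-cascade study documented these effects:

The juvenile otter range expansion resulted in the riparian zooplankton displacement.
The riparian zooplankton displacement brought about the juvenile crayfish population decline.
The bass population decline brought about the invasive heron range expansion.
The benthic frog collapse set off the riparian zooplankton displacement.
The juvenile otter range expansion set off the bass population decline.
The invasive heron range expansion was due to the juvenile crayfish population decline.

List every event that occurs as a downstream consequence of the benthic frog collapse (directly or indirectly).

Direct effects: the riparian zooplankton displacement.
2 steps out: the juvenile crayfish population decline.
3 steps out: the invasive heron range expansion.
Not reachable from it: the juvenile otter range expansion, the bass population decline.

the invasive heron range expansion, the juvenile crayfish population decline, the riparian zooplankton displacement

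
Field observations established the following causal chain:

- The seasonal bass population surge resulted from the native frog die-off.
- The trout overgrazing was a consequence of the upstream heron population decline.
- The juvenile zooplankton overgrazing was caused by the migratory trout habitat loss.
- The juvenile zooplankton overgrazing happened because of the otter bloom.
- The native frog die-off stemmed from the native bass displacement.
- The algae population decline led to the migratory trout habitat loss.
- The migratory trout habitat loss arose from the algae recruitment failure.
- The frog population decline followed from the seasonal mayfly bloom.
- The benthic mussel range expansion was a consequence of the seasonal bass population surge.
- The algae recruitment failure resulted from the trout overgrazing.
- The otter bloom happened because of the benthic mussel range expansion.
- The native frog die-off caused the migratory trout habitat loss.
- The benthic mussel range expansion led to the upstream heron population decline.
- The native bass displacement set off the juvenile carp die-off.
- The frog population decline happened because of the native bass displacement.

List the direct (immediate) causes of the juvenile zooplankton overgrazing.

Upstream contributors include the native bass displacement, the algae population decline, the native frog die-off, the seasonal bass population surge, the benthic mussel range expansion, the upstream heron population decline, the trout overgrazing, the algae recruitment failure, but only the migratory trout habitat loss, the otter bloom feed directly into the juvenile zooplankton overgrazing.

the migratory trout habitat loss, the otter bloom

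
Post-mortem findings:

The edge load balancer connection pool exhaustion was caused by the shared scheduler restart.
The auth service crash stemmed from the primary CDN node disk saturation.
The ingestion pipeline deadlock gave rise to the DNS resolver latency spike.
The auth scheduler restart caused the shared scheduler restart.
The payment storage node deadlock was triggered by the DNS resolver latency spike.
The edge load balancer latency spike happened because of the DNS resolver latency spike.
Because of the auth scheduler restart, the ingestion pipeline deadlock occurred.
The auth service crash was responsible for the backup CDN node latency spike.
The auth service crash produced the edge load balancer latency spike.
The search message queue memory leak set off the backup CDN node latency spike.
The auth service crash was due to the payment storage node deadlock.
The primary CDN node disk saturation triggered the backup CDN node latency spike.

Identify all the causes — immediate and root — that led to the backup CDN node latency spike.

Immediate causes of the backup CDN node latency spike: the search message queue memory leak, the primary CDN node disk saturation, the auth service crash.
Further upstream: the auth scheduler restart, the ingestion pipeline deadlock, the DNS resolver latency spike, the payment storage node deadlock.

the DNS resolver latency spike, the auth scheduler restart, the auth service crash, the ingestion pipeline deadlock, the payment storage node deadlock, the primary CDN node disk saturation, the search message queue memory leak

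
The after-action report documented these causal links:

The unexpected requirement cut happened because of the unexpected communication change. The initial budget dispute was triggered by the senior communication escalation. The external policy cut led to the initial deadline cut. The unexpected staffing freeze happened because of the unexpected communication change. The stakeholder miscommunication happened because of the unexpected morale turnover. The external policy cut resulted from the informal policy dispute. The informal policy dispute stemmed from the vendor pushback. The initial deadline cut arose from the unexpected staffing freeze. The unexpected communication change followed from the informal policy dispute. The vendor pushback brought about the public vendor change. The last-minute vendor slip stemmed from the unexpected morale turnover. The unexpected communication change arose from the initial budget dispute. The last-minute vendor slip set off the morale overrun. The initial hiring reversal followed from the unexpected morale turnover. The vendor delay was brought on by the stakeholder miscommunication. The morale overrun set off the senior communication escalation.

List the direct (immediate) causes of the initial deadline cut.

the external policy cut, the unexpected staffing freeze

Upstream contributors include the unexpected morale turnover, the vendor pushback, the last-minute vendor slip, the informal policy dispute, the morale overrun, the senior communication escalation, the initial budget dispute, the unexpected communication change, but only the external policy cut, the unexpected staffing freeze feed directly into the initial deadline cut.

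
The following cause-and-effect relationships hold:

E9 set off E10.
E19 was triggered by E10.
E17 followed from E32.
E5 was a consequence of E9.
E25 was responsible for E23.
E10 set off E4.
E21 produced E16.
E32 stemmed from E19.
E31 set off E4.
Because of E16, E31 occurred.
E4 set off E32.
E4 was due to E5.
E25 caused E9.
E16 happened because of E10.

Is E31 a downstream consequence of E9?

There is a causal chain: E9 → E10 → E16 → E31.

Yes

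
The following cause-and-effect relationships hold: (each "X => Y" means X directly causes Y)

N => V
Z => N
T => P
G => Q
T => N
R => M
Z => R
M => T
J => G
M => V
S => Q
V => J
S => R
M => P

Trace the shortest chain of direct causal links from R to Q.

R → M → V → J → G → Q

R → M
M → V
V → J
J → G
G → Q
Length: 5 steps.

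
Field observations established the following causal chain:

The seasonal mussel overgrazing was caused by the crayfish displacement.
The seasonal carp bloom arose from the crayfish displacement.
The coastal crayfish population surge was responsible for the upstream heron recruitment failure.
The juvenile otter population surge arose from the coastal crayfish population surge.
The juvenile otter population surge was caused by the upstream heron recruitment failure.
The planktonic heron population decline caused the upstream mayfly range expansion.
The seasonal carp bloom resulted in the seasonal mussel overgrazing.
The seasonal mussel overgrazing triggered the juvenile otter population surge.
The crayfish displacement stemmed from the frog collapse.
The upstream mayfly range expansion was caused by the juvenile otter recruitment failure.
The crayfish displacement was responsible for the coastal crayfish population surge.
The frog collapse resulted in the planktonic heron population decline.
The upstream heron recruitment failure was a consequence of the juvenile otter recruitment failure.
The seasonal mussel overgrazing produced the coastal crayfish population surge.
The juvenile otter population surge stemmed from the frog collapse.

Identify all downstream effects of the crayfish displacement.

Direct effects: the seasonal carp bloom, the seasonal mussel overgrazing, the coastal crayfish population surge.
2 steps out: the upstream heron recruitment failure, the juvenile otter population surge.
Not reachable from it: the juvenile otter recruitment failure, the frog collapse, the planktonic heron population decline, the upstream mayfly range expansion.

the coastal crayfish population surge, the juvenile otter population surge, the seasonal carp bloom, the seasonal mussel overgrazing, the upstream heron recruitment failure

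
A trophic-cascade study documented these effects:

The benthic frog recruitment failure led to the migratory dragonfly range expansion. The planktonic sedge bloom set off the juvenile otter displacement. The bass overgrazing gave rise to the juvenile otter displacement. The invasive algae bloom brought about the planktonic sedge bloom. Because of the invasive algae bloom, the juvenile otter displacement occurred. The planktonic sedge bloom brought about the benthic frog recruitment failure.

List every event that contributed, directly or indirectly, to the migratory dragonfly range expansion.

Immediate cause of the migratory dragonfly range expansion: the benthic frog recruitment failure.
Further upstream: the invasive algae bloom, the planktonic sedge bloom.

the benthic frog recruitment failure, the invasive algae bloom, the planktonic sedge bloom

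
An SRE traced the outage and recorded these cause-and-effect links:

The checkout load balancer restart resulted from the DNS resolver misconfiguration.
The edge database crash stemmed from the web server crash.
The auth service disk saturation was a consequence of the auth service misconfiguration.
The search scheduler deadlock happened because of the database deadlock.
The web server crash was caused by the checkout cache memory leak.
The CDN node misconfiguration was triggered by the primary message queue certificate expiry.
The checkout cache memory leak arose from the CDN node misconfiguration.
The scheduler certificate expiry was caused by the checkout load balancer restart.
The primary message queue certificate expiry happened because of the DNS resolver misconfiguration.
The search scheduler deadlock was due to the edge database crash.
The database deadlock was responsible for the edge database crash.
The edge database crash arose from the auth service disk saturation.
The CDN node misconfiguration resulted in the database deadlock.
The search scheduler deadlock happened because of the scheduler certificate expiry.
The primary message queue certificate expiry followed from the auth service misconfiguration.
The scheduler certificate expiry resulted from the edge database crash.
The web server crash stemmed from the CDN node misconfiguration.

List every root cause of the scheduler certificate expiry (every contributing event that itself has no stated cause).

Tracing upstream from the scheduler certificate expiry: the scheduler certificate expiry ← the checkout load balancer restart ← the DNS resolver misconfiguration.
A separate upstream branch: the scheduler certificate expiry ← the edge database crash ← the auth service disk saturation ← the auth service misconfiguration.
Each of those chain origins has no stated cause.

the DNS resolver misconfiguration, the auth service misconfiguration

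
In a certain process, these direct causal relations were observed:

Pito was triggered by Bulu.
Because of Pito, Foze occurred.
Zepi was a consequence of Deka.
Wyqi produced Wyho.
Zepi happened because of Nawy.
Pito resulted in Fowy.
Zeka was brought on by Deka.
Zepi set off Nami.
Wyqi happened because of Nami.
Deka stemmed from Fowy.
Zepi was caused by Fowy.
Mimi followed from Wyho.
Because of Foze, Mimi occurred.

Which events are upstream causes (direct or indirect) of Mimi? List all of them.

Immediate causes of Mimi: Foze, Wyho.
Further upstream: Bulu, Pito, Fowy, Deka, Zepi, Nami, Wyqi, Nawy.

Bulu, Deka, Fowy, Foze, Nami, Nawy, Pito, Wyho, Wyqi, Zepi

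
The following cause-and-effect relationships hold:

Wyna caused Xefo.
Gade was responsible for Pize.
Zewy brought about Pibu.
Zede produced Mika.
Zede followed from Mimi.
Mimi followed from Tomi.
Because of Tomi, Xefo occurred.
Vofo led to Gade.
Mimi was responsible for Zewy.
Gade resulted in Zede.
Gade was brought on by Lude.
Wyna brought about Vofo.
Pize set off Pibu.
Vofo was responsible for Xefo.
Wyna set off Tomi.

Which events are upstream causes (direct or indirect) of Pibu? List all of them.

Gade, Lude, Mimi, Pize, Tomi, Vofo, Wyna, Zewy

Immediate causes of Pibu: Zewy, Pize.
Further upstream: Wyna, Tomi, Mimi, Vofo, Gade, Lude.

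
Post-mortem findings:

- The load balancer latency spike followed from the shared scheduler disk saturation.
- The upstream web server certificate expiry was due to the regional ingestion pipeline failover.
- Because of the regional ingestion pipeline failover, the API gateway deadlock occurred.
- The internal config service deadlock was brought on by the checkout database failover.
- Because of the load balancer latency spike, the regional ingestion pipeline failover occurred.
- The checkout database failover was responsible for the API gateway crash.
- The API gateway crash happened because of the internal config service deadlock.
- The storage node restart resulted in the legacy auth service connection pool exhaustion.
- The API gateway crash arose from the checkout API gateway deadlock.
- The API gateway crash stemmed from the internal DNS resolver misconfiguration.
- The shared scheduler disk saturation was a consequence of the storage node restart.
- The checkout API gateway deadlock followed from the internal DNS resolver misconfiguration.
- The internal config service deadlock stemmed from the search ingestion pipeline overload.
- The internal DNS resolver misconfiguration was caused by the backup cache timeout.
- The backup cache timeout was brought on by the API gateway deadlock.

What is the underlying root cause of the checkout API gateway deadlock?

Tracing upstream from the checkout API gateway deadlock: the checkout API gateway deadlock ← the internal DNS resolver misconfiguration ← the backup cache timeout ← the API gateway deadlock ← the regional ingestion pipeline failover ← the load balancer latency spike ← the shared scheduler disk saturation ← the storage node restart.
The storage node restart has no stated cause, so it is the root.

the storage node restart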